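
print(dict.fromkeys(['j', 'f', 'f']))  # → {'j': None, 'f': None}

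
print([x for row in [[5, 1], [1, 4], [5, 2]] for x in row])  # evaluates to [5, 1, 1, 4, 5, 2]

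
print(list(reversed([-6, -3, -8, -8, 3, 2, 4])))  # [4, 2, 3, -8, -8, -3, -6]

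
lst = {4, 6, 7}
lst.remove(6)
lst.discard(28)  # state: {4, 7}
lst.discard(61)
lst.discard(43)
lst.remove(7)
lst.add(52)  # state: {4, 52}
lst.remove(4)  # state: {52}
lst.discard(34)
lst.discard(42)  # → {52}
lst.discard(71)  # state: {52}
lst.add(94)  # {52, 94}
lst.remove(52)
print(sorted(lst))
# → [94]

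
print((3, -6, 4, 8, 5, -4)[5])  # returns -4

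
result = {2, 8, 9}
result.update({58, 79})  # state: {2, 8, 9, 58, 79}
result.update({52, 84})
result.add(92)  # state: {2, 8, 9, 52, 58, 79, 84, 92}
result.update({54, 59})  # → {2, 8, 9, 52, 54, 58, 59, 79, 84, 92}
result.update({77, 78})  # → {2, 8, 9, 52, 54, 58, 59, 77, 78, 79, 84, 92}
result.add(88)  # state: {2, 8, 9, 52, 54, 58, 59, 77, 78, 79, 84, 88, 92}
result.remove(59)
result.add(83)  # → {2, 8, 9, 52, 54, 58, 77, 78, 79, 83, 84, 88, 92}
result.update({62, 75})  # {2, 8, 9, 52, 54, 58, 62, 75, 77, 78, 79, 83, 84, 88, 92}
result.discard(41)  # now {2, 8, 9, 52, 54, 58, 62, 75, 77, 78, 79, 83, 84, 88, 92}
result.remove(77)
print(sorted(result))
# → [2, 8, 9, 52, 54, 58, 62, 75, 78, 79, 83, 84, 88, 92]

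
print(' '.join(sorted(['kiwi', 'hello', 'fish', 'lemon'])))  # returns fish hello kiwi lemon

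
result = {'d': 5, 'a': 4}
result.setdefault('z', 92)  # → 92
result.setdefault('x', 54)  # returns 54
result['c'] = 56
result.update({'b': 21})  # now {'d': 5, 'a': 4, 'z': 92, 'x': 54, 'c': 56, 'b': 21}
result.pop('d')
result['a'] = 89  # {'a': 89, 'z': 92, 'x': 54, 'c': 56, 'b': 21}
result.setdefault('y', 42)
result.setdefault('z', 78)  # 92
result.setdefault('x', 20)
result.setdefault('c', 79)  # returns 56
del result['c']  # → {'a': 89, 'z': 92, 'x': 54, 'b': 21, 'y': 42}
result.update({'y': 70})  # {'a': 89, 'z': 92, 'x': 54, 'b': 21, 'y': 70}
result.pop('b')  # 21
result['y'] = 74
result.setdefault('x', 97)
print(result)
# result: {'a': 89, 'z': 92, 'x': 54, 'y': 74}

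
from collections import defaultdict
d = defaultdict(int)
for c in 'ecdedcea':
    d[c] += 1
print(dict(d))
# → {'e': 3, 'c': 2, 'd': 2, 'a': 1}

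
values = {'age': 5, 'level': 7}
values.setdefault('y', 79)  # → 79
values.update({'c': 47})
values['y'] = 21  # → {'age': 5, 'level': 7, 'y': 21, 'c': 47}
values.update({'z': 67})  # {'age': 5, 'level': 7, 'y': 21, 'c': 47, 'z': 67}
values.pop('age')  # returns 5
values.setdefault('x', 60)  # 60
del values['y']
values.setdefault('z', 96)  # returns 67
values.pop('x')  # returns 60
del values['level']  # {'c': 47, 'z': 67}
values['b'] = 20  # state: {'c': 47, 'z': 67, 'b': 20}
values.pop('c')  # 47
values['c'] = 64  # {'z': 67, 'b': 20, 'c': 64}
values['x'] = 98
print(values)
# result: {'z': 67, 'b': 20, 'c': 64, 'x': 98}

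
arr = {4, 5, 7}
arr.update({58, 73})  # {4, 5, 7, 58, 73}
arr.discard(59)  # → {4, 5, 7, 58, 73}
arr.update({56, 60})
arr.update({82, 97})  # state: {4, 5, 7, 56, 58, 60, 73, 82, 97}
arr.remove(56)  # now {4, 5, 7, 58, 60, 73, 82, 97}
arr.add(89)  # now {4, 5, 7, 58, 60, 73, 82, 89, 97}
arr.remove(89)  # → {4, 5, 7, 58, 60, 73, 82, 97}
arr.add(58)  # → {4, 5, 7, 58, 60, 73, 82, 97}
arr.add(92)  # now {4, 5, 7, 58, 60, 73, 82, 92, 97}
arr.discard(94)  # {4, 5, 7, 58, 60, 73, 82, 92, 97}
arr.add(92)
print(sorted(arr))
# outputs [4, 5, 7, 58, 60, 73, 82, 92, 97]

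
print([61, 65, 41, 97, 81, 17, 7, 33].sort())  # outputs None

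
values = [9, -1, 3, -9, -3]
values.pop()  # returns -3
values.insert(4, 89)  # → [9, -1, 3, -9, 89]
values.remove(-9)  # [9, -1, 3, 89]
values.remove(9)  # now [-1, 3, 89]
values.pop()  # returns 89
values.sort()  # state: [-1, 3]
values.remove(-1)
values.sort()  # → [3]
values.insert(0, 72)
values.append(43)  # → [72, 3, 43]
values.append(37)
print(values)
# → [72, 3, 43, 37]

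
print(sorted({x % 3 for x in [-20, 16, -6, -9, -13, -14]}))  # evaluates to [0, 1, 2]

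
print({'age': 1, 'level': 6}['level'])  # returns 6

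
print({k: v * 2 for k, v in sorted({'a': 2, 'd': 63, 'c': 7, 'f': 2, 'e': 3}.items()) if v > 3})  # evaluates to {'c': 14, 'd': 126}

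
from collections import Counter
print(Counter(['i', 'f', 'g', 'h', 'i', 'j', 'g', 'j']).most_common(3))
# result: [('i', 2), ('g', 2), ('j', 2)]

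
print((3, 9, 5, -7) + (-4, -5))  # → (3, 9, 5, -7, -4, -5)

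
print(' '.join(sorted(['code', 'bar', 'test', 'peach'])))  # bar code peach test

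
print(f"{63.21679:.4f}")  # 63.2168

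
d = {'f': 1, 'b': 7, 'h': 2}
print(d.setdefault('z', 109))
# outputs 109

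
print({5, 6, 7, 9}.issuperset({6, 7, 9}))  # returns True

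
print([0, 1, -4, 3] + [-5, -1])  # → [0, 1, -4, 3, -5, -1]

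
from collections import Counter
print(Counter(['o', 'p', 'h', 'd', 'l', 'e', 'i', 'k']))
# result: Counter({'o': 1, 'p': 1, 'h': 1, 'd': 1, 'l': 1, 'e': 1, 'i': 1, 'k': 1})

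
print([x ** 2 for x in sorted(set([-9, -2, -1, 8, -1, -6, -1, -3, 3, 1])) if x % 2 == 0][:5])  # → [36, 4, 64]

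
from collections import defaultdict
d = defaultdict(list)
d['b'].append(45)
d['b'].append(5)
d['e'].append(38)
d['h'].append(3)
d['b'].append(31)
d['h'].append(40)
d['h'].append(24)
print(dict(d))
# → {'b': [45, 5, 31], 'e': [38], 'h': [3, 40, 24]}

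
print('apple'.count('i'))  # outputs 0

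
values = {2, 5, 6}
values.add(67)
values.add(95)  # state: {2, 5, 6, 67, 95}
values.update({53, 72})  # {2, 5, 6, 53, 67, 72, 95}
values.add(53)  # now {2, 5, 6, 53, 67, 72, 95}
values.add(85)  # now {2, 5, 6, 53, 67, 72, 85, 95}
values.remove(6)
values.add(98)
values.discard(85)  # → {2, 5, 53, 67, 72, 95, 98}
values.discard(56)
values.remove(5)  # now {2, 53, 67, 72, 95, 98}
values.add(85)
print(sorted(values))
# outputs [2, 53, 67, 72, 85, 95, 98]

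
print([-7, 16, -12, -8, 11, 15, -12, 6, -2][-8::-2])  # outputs [16]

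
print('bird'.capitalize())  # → Bird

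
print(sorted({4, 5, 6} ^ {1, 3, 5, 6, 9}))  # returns [1, 3, 4, 9]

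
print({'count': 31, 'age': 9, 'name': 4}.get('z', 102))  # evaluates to 102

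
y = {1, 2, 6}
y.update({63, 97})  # {1, 2, 6, 63, 97}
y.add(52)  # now {1, 2, 6, 52, 63, 97}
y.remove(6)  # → {1, 2, 52, 63, 97}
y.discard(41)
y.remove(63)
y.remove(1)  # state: {2, 52, 97}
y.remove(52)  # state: {2, 97}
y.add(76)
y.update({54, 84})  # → {2, 54, 76, 84, 97}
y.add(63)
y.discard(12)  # {2, 54, 63, 76, 84, 97}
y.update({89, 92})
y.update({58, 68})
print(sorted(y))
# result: [2, 54, 58, 63, 68, 76, 84, 89, 92, 97]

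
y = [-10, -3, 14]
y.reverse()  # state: [14, -3, -10]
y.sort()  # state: [-10, -3, 14]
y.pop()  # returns 14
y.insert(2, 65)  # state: [-10, -3, 65]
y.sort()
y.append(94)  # [-10, -3, 65, 94]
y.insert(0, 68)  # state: [68, -10, -3, 65, 94]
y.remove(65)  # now [68, -10, -3, 94]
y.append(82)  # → [68, -10, -3, 94, 82]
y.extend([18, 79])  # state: [68, -10, -3, 94, 82, 18, 79]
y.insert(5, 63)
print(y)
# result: [68, -10, -3, 94, 82, 63, 18, 79]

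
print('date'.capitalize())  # Date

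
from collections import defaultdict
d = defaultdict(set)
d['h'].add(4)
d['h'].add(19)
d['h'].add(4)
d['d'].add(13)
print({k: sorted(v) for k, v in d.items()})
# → {'h': [4, 19], 'd': [13]}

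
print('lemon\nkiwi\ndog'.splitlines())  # ['lemon', 'kiwi', 'dog']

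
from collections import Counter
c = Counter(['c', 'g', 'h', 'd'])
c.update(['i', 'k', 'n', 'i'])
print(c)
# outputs Counter({'i': 2, 'c': 1, 'g': 1, 'h': 1, 'd': 1, 'k': 1, 'n': 1})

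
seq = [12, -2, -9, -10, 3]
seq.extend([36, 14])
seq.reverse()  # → [14, 36, 3, -10, -9, -2, 12]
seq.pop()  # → 12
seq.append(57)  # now [14, 36, 3, -10, -9, -2, 57]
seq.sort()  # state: [-10, -9, -2, 3, 14, 36, 57]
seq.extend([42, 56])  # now [-10, -9, -2, 3, 14, 36, 57, 42, 56]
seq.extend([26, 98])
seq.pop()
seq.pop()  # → 26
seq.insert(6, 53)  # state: [-10, -9, -2, 3, 14, 36, 53, 57, 42, 56]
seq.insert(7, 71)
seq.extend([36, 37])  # [-10, -9, -2, 3, 14, 36, 53, 71, 57, 42, 56, 36, 37]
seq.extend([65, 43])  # [-10, -9, -2, 3, 14, 36, 53, 71, 57, 42, 56, 36, 37, 65, 43]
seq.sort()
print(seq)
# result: [-10, -9, -2, 3, 14, 36, 36, 37, 42, 43, 53, 56, 57, 65, 71]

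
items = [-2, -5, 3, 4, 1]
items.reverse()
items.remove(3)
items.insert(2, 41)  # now [1, 4, 41, -5, -2]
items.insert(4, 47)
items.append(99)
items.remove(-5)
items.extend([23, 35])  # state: [1, 4, 41, 47, -2, 99, 23, 35]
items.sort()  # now [-2, 1, 4, 23, 35, 41, 47, 99]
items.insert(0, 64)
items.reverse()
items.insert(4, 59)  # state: [99, 47, 41, 35, 59, 23, 4, 1, -2, 64]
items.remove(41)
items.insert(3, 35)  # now [99, 47, 35, 35, 59, 23, 4, 1, -2, 64]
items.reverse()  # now [64, -2, 1, 4, 23, 59, 35, 35, 47, 99]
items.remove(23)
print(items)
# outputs [64, -2, 1, 4, 59, 35, 35, 47, 99]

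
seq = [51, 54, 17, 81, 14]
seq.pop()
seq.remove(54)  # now [51, 17, 81]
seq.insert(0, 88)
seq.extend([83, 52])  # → [88, 51, 17, 81, 83, 52]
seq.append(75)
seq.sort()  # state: [17, 51, 52, 75, 81, 83, 88]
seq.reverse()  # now [88, 83, 81, 75, 52, 51, 17]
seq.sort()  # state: [17, 51, 52, 75, 81, 83, 88]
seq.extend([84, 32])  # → [17, 51, 52, 75, 81, 83, 88, 84, 32]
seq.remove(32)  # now [17, 51, 52, 75, 81, 83, 88, 84]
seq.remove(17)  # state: [51, 52, 75, 81, 83, 88, 84]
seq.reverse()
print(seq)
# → [84, 88, 83, 81, 75, 52, 51]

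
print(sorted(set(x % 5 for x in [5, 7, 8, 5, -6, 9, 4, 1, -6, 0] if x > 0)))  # [0, 1, 2, 3, 4]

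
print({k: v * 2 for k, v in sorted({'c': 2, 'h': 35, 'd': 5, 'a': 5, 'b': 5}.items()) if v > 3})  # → {'a': 10, 'b': 10, 'd': 10, 'h': 70}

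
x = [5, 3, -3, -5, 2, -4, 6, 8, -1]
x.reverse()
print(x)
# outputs [-1, 8, 6, -4, 2, -5, -3, 3, 5]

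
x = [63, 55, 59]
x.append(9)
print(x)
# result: [63, 55, 59, 9]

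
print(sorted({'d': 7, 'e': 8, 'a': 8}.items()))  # [('a', 8), ('d', 7), ('e', 8)]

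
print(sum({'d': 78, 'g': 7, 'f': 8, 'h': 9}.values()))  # 102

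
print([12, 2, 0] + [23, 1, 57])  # [12, 2, 0, 23, 1, 57]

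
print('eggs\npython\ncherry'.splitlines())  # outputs ['eggs', 'python', 'cherry']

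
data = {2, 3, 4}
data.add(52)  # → {2, 3, 4, 52}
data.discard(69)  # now {2, 3, 4, 52}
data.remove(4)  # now {2, 3, 52}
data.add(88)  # {2, 3, 52, 88}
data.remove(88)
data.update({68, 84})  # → {2, 3, 52, 68, 84}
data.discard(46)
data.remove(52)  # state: {2, 3, 68, 84}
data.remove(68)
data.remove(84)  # {2, 3}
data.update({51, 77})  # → {2, 3, 51, 77}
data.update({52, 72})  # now {2, 3, 51, 52, 72, 77}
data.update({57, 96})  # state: {2, 3, 51, 52, 57, 72, 77, 96}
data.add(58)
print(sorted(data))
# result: [2, 3, 51, 52, 57, 58, 72, 77, 96]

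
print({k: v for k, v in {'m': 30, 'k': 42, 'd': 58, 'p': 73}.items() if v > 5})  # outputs {'m': 30, 'k': 42, 'd': 58, 'p': 73}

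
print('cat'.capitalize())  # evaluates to Cat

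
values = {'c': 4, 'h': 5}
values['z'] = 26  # {'c': 4, 'h': 5, 'z': 26}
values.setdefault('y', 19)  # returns 19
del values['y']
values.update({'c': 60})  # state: {'c': 60, 'h': 5, 'z': 26}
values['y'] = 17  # {'c': 60, 'h': 5, 'z': 26, 'y': 17}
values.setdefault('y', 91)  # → 17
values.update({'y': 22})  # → {'c': 60, 'h': 5, 'z': 26, 'y': 22}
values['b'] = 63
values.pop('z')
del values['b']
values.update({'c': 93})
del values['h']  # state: {'c': 93, 'y': 22}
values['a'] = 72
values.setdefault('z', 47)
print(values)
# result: {'c': 93, 'y': 22, 'a': 72, 'z': 47}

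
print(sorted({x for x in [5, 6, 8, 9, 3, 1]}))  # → [1, 3, 5, 6, 8, 9]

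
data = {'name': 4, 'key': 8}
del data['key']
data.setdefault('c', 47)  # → 47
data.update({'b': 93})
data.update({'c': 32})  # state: {'name': 4, 'c': 32, 'b': 93}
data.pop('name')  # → 4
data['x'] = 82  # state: {'c': 32, 'b': 93, 'x': 82}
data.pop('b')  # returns 93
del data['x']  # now {'c': 32}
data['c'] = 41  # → {'c': 41}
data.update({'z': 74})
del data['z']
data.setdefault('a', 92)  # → 92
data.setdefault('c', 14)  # 41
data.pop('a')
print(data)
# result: {'c': 41}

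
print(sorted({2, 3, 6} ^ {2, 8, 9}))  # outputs [3, 6, 8, 9]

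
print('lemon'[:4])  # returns lemo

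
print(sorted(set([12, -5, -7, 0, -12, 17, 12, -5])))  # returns [-12, -7, -5, 0, 12, 17]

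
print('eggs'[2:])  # gs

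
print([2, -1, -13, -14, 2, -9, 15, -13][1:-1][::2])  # [-1, -14, -9]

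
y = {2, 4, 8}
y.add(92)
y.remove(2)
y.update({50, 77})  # {4, 8, 50, 77, 92}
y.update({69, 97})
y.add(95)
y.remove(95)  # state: {4, 8, 50, 69, 77, 92, 97}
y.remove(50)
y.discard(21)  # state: {4, 8, 69, 77, 92, 97}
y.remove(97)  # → {4, 8, 69, 77, 92}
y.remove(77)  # {4, 8, 69, 92}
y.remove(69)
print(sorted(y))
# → [4, 8, 92]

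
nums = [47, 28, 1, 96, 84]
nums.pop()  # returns 84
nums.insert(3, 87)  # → [47, 28, 1, 87, 96]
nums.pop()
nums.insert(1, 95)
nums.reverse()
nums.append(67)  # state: [87, 1, 28, 95, 47, 67]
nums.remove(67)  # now [87, 1, 28, 95, 47]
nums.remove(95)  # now [87, 1, 28, 47]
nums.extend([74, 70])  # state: [87, 1, 28, 47, 74, 70]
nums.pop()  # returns 70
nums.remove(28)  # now [87, 1, 47, 74]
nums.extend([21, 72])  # [87, 1, 47, 74, 21, 72]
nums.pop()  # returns 72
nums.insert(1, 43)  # [87, 43, 1, 47, 74, 21]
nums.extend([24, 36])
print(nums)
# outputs [87, 43, 1, 47, 74, 21, 24, 36]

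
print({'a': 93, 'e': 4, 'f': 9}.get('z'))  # None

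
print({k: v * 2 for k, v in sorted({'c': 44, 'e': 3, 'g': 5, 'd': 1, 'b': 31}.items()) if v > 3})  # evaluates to {'b': 62, 'c': 88, 'g': 10}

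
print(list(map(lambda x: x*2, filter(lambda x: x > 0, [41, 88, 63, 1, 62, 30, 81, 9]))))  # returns [82, 176, 126, 2, 124, 60, 162, 18]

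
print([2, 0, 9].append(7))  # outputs None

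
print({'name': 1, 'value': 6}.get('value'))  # 6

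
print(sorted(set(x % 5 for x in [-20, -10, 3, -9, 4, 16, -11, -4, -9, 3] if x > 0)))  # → [1, 3, 4]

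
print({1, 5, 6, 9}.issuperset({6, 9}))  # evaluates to True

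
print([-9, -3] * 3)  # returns [-9, -3, -9, -3, -9, -3]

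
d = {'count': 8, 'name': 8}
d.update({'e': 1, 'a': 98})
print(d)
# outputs {'count': 8, 'name': 8, 'e': 1, 'a': 98}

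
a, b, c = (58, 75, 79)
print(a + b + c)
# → 212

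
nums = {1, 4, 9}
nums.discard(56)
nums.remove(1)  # {4, 9}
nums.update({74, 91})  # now {4, 9, 74, 91}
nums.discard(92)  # {4, 9, 74, 91}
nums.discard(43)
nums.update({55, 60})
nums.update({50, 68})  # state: {4, 9, 50, 55, 60, 68, 74, 91}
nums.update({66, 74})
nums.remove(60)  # {4, 9, 50, 55, 66, 68, 74, 91}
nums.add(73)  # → {4, 9, 50, 55, 66, 68, 73, 74, 91}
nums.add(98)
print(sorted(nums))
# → [4, 9, 50, 55, 66, 68, 73, 74, 91, 98]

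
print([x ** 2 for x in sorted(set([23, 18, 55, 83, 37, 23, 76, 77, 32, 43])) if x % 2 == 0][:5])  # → [324, 1024, 5776]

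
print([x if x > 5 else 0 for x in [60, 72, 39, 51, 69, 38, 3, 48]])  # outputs [60, 72, 39, 51, 69, 38, 0, 48]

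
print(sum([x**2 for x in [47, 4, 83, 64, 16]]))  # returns 13466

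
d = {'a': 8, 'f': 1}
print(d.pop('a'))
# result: 8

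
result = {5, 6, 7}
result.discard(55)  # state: {5, 6, 7}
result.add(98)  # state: {5, 6, 7, 98}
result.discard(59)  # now {5, 6, 7, 98}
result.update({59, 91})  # {5, 6, 7, 59, 91, 98}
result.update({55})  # {5, 6, 7, 55, 59, 91, 98}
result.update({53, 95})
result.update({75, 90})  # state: {5, 6, 7, 53, 55, 59, 75, 90, 91, 95, 98}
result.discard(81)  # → {5, 6, 7, 53, 55, 59, 75, 90, 91, 95, 98}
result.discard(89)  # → {5, 6, 7, 53, 55, 59, 75, 90, 91, 95, 98}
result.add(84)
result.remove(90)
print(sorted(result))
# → [5, 6, 7, 53, 55, 59, 75, 84, 91, 95, 98]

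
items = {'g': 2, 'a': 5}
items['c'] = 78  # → {'g': 2, 'a': 5, 'c': 78}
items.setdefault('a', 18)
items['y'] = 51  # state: {'g': 2, 'a': 5, 'c': 78, 'y': 51}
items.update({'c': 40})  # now {'g': 2, 'a': 5, 'c': 40, 'y': 51}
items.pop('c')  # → 40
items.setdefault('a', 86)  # 5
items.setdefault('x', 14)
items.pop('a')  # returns 5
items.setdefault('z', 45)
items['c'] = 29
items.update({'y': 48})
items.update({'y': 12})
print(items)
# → {'g': 2, 'y': 12, 'x': 14, 'z': 45, 'c': 29}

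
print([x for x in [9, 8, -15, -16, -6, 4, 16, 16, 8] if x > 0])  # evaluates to [9, 8, 4, 16, 16, 8]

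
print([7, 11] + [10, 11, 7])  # [7, 11, 10, 11, 7]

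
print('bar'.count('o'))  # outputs 0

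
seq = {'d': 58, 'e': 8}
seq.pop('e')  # 8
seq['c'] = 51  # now {'d': 58, 'c': 51}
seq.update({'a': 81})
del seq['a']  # {'d': 58, 'c': 51}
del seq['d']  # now {'c': 51}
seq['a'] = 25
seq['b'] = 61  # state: {'c': 51, 'a': 25, 'b': 61}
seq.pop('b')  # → 61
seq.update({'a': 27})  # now {'c': 51, 'a': 27}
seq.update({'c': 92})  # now {'c': 92, 'a': 27}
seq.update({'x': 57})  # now {'c': 92, 'a': 27, 'x': 57}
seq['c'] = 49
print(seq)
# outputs {'c': 49, 'a': 27, 'x': 57}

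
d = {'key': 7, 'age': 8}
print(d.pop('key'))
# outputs 7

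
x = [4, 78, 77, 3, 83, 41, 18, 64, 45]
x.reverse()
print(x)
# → [45, 64, 18, 41, 83, 3, 77, 78, 4]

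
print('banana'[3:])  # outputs ana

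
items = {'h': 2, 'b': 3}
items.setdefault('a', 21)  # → 21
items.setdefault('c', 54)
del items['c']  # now {'h': 2, 'b': 3, 'a': 21}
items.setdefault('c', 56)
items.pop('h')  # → 2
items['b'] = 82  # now {'b': 82, 'a': 21, 'c': 56}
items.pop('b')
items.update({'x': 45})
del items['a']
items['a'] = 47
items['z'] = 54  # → {'c': 56, 'x': 45, 'a': 47, 'z': 54}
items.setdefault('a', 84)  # 47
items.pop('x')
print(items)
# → {'c': 56, 'a': 47, 'z': 54}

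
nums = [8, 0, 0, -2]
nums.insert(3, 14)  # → [8, 0, 0, 14, -2]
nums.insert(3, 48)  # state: [8, 0, 0, 48, 14, -2]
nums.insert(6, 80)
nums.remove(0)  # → [8, 0, 48, 14, -2, 80]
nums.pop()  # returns 80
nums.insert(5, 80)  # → [8, 0, 48, 14, -2, 80]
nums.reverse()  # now [80, -2, 14, 48, 0, 8]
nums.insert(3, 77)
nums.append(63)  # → [80, -2, 14, 77, 48, 0, 8, 63]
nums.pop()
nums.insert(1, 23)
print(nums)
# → [80, 23, -2, 14, 77, 48, 0, 8]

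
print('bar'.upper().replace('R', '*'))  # BA*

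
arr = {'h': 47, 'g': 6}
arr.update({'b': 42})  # {'h': 47, 'g': 6, 'b': 42}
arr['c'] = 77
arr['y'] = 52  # {'h': 47, 'g': 6, 'b': 42, 'c': 77, 'y': 52}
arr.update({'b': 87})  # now {'h': 47, 'g': 6, 'b': 87, 'c': 77, 'y': 52}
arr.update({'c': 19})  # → {'h': 47, 'g': 6, 'b': 87, 'c': 19, 'y': 52}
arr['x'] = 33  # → {'h': 47, 'g': 6, 'b': 87, 'c': 19, 'y': 52, 'x': 33}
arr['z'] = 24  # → {'h': 47, 'g': 6, 'b': 87, 'c': 19, 'y': 52, 'x': 33, 'z': 24}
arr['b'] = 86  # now {'h': 47, 'g': 6, 'b': 86, 'c': 19, 'y': 52, 'x': 33, 'z': 24}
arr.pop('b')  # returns 86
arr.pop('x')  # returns 33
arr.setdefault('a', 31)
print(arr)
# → {'h': 47, 'g': 6, 'c': 19, 'y': 52, 'z': 24, 'a': 31}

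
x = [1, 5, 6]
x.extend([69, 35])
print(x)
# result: [1, 5, 6, 69, 35]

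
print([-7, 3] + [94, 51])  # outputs [-7, 3, 94, 51]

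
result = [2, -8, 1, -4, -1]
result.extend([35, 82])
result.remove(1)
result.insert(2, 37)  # [2, -8, 37, -4, -1, 35, 82]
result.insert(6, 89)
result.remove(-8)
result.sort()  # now [-4, -1, 2, 35, 37, 82, 89]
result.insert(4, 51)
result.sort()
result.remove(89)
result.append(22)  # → [-4, -1, 2, 35, 37, 51, 82, 22]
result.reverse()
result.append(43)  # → [22, 82, 51, 37, 35, 2, -1, -4, 43]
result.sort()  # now [-4, -1, 2, 22, 35, 37, 43, 51, 82]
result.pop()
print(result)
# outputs [-4, -1, 2, 22, 35, 37, 43, 51]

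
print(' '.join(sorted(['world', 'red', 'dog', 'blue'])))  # blue dog red world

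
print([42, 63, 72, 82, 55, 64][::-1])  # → [64, 55, 82, 72, 63, 42]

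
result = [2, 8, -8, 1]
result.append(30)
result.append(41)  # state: [2, 8, -8, 1, 30, 41]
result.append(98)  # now [2, 8, -8, 1, 30, 41, 98]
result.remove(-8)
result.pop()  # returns 98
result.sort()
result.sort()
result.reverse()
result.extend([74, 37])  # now [41, 30, 8, 2, 1, 74, 37]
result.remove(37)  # [41, 30, 8, 2, 1, 74]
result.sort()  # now [1, 2, 8, 30, 41, 74]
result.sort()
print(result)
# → [1, 2, 8, 30, 41, 74]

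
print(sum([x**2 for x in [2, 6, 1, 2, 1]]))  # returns 46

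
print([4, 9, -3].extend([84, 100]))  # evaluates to None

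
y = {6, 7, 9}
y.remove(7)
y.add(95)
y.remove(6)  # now {9, 95}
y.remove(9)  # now {95}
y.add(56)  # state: {56, 95}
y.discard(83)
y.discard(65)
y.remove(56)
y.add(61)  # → {61, 95}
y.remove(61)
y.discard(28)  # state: {95}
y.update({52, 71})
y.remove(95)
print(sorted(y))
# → [52, 71]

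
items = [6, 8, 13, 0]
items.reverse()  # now [0, 13, 8, 6]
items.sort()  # [0, 6, 8, 13]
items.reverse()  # [13, 8, 6, 0]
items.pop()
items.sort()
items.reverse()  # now [13, 8, 6]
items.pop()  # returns 6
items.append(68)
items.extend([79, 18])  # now [13, 8, 68, 79, 18]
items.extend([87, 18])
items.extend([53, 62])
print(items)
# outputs [13, 8, 68, 79, 18, 87, 18, 53, 62]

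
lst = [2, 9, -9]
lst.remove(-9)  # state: [2, 9]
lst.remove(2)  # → [9]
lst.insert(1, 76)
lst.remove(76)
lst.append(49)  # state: [9, 49]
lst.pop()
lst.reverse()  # [9]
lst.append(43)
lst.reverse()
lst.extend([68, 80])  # [43, 9, 68, 80]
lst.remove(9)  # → [43, 68, 80]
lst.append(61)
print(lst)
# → [43, 68, 80, 61]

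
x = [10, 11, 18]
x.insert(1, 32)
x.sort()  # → [10, 11, 18, 32]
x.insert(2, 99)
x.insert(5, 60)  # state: [10, 11, 99, 18, 32, 60]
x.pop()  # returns 60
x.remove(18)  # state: [10, 11, 99, 32]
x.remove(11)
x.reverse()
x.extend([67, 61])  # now [32, 99, 10, 67, 61]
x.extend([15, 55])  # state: [32, 99, 10, 67, 61, 15, 55]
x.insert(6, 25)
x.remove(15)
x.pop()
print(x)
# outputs [32, 99, 10, 67, 61, 25]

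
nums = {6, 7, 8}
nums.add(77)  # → {6, 7, 8, 77}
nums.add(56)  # {6, 7, 8, 56, 77}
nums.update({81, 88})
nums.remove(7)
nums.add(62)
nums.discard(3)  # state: {6, 8, 56, 62, 77, 81, 88}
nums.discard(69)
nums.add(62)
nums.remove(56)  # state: {6, 8, 62, 77, 81, 88}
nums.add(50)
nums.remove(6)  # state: {8, 50, 62, 77, 81, 88}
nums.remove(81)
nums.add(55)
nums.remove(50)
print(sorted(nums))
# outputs [8, 55, 62, 77, 88]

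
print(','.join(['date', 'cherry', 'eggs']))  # date,cherry,eggs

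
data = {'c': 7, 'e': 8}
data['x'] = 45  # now {'c': 7, 'e': 8, 'x': 45}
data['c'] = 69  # {'c': 69, 'e': 8, 'x': 45}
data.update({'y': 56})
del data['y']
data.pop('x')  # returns 45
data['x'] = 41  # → {'c': 69, 'e': 8, 'x': 41}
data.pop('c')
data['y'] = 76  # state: {'e': 8, 'x': 41, 'y': 76}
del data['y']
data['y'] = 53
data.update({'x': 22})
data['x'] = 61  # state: {'e': 8, 'x': 61, 'y': 53}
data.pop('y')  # 53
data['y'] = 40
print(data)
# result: {'e': 8, 'x': 61, 'y': 40}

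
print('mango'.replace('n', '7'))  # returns ma7go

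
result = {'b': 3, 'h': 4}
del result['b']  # {'h': 4}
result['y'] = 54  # {'h': 4, 'y': 54}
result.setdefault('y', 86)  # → 54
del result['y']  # {'h': 4}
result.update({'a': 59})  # {'h': 4, 'a': 59}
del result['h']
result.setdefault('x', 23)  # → 23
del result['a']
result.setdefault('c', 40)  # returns 40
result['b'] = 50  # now {'x': 23, 'c': 40, 'b': 50}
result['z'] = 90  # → {'x': 23, 'c': 40, 'b': 50, 'z': 90}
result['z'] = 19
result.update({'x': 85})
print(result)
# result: {'x': 85, 'c': 40, 'b': 50, 'z': 19}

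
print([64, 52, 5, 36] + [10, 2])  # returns [64, 52, 5, 36, 10, 2]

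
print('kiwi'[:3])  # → kiw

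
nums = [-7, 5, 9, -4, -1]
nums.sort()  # [-7, -4, -1, 5, 9]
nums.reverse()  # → [9, 5, -1, -4, -7]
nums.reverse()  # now [-7, -4, -1, 5, 9]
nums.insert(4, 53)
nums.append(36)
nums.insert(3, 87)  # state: [-7, -4, -1, 87, 5, 53, 9, 36]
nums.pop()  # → 36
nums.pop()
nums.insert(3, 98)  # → [-7, -4, -1, 98, 87, 5, 53]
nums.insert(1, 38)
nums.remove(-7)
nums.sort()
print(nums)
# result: [-4, -1, 5, 38, 53, 87, 98]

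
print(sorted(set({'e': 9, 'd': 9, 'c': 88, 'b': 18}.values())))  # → [9, 18, 88]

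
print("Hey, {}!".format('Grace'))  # Hey, Grace!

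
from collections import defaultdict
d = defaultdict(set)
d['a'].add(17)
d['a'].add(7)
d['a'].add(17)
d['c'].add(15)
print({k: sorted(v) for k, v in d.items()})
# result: {'a': [7, 17], 'c': [15]}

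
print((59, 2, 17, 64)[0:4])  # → (59, 2, 17, 64)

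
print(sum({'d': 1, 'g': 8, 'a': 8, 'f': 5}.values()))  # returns 22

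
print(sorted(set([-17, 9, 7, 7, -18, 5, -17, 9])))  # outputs [-18, -17, 5, 7, 9]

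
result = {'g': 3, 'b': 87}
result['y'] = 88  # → {'g': 3, 'b': 87, 'y': 88}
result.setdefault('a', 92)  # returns 92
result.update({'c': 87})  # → {'g': 3, 'b': 87, 'y': 88, 'a': 92, 'c': 87}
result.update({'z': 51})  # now {'g': 3, 'b': 87, 'y': 88, 'a': 92, 'c': 87, 'z': 51}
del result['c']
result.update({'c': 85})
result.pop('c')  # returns 85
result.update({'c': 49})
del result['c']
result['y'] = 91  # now {'g': 3, 'b': 87, 'y': 91, 'a': 92, 'z': 51}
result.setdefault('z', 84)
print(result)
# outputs {'g': 3, 'b': 87, 'y': 91, 'a': 92, 'z': 51}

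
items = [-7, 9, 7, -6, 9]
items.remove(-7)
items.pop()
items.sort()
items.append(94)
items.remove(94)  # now [-6, 7, 9]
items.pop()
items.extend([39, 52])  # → [-6, 7, 39, 52]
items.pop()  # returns 52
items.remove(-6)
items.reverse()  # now [39, 7]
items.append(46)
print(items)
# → [39, 7, 46]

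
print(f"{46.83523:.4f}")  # 46.8352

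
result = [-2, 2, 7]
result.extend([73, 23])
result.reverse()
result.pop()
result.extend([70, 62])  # [23, 73, 7, 2, 70, 62]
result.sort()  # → [2, 7, 23, 62, 70, 73]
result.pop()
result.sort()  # [2, 7, 23, 62, 70]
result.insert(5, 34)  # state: [2, 7, 23, 62, 70, 34]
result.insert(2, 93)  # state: [2, 7, 93, 23, 62, 70, 34]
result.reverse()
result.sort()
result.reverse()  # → [93, 70, 62, 34, 23, 7, 2]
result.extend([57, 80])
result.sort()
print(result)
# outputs [2, 7, 23, 34, 57, 62, 70, 80, 93]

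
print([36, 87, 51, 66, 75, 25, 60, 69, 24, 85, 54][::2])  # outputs [36, 51, 75, 60, 24, 54]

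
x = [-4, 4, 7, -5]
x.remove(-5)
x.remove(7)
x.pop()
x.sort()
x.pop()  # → -4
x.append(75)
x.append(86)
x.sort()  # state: [75, 86]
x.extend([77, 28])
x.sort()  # [28, 75, 77, 86]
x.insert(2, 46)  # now [28, 75, 46, 77, 86]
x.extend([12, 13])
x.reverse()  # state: [13, 12, 86, 77, 46, 75, 28]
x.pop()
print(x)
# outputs [13, 12, 86, 77, 46, 75]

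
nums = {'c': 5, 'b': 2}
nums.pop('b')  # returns 2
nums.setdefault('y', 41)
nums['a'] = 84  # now {'c': 5, 'y': 41, 'a': 84}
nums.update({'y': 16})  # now {'c': 5, 'y': 16, 'a': 84}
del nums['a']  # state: {'c': 5, 'y': 16}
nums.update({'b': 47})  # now {'c': 5, 'y': 16, 'b': 47}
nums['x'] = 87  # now {'c': 5, 'y': 16, 'b': 47, 'x': 87}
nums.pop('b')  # 47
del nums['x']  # {'c': 5, 'y': 16}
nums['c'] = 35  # {'c': 35, 'y': 16}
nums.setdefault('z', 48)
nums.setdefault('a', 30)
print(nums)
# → {'c': 35, 'y': 16, 'z': 48, 'a': 30}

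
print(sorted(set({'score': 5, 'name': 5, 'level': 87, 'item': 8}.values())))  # [5, 8, 87]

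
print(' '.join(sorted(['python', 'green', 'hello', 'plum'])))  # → green hello plum python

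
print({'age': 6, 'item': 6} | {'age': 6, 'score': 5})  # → {'age': 6, 'item': 6, 'score': 5}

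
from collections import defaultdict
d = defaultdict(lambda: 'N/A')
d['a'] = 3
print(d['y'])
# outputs N/A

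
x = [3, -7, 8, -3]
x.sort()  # [-7, -3, 3, 8]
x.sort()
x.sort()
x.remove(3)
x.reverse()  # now [8, -3, -7]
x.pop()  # -7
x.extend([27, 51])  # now [8, -3, 27, 51]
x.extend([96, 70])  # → [8, -3, 27, 51, 96, 70]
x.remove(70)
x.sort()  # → [-3, 8, 27, 51, 96]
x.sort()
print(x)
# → [-3, 8, 27, 51, 96]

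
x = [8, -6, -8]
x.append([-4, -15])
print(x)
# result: [8, -6, -8, [-4, -15]]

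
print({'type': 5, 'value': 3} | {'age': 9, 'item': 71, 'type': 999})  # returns {'type': 999, 'value': 3, 'age': 9, 'item': 71}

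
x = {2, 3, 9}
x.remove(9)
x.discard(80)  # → {2, 3}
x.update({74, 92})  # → {2, 3, 74, 92}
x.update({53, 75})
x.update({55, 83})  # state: {2, 3, 53, 55, 74, 75, 83, 92}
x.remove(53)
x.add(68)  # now {2, 3, 55, 68, 74, 75, 83, 92}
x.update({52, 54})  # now {2, 3, 52, 54, 55, 68, 74, 75, 83, 92}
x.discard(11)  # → {2, 3, 52, 54, 55, 68, 74, 75, 83, 92}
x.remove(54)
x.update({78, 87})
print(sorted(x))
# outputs [2, 3, 52, 55, 68, 74, 75, 78, 83, 87, 92]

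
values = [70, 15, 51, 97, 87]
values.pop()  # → 87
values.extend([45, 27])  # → [70, 15, 51, 97, 45, 27]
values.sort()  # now [15, 27, 45, 51, 70, 97]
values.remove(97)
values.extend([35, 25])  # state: [15, 27, 45, 51, 70, 35, 25]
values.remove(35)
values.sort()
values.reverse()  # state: [70, 51, 45, 27, 25, 15]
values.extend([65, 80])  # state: [70, 51, 45, 27, 25, 15, 65, 80]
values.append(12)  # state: [70, 51, 45, 27, 25, 15, 65, 80, 12]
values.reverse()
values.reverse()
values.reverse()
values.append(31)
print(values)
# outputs [12, 80, 65, 15, 25, 27, 45, 51, 70, 31]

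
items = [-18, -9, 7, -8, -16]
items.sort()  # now [-18, -16, -9, -8, 7]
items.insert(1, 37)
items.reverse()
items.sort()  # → [-18, -16, -9, -8, 7, 37]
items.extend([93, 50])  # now [-18, -16, -9, -8, 7, 37, 93, 50]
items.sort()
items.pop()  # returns 93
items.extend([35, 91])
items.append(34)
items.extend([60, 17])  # [-18, -16, -9, -8, 7, 37, 50, 35, 91, 34, 60, 17]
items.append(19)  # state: [-18, -16, -9, -8, 7, 37, 50, 35, 91, 34, 60, 17, 19]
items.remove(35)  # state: [-18, -16, -9, -8, 7, 37, 50, 91, 34, 60, 17, 19]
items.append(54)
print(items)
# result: [-18, -16, -9, -8, 7, 37, 50, 91, 34, 60, 17, 19, 54]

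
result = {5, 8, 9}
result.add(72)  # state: {5, 8, 9, 72}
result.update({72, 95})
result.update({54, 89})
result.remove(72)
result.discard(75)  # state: {5, 8, 9, 54, 89, 95}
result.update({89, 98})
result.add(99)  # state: {5, 8, 9, 54, 89, 95, 98, 99}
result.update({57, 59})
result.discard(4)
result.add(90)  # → {5, 8, 9, 54, 57, 59, 89, 90, 95, 98, 99}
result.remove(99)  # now {5, 8, 9, 54, 57, 59, 89, 90, 95, 98}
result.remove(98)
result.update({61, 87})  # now {5, 8, 9, 54, 57, 59, 61, 87, 89, 90, 95}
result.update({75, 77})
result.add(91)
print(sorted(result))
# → [5, 8, 9, 54, 57, 59, 61, 75, 77, 87, 89, 90, 91, 95]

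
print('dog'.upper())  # DOG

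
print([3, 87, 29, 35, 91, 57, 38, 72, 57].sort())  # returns None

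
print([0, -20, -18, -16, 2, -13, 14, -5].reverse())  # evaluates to None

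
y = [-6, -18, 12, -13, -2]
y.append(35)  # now [-6, -18, 12, -13, -2, 35]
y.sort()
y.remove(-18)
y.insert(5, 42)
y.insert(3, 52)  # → [-13, -6, -2, 52, 12, 35, 42]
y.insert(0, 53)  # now [53, -13, -6, -2, 52, 12, 35, 42]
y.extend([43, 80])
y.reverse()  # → [80, 43, 42, 35, 12, 52, -2, -6, -13, 53]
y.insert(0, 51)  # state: [51, 80, 43, 42, 35, 12, 52, -2, -6, -13, 53]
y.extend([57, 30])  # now [51, 80, 43, 42, 35, 12, 52, -2, -6, -13, 53, 57, 30]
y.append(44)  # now [51, 80, 43, 42, 35, 12, 52, -2, -6, -13, 53, 57, 30, 44]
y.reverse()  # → [44, 30, 57, 53, -13, -6, -2, 52, 12, 35, 42, 43, 80, 51]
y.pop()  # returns 51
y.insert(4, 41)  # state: [44, 30, 57, 53, 41, -13, -6, -2, 52, 12, 35, 42, 43, 80]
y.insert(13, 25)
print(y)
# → [44, 30, 57, 53, 41, -13, -6, -2, 52, 12, 35, 42, 43, 25, 80]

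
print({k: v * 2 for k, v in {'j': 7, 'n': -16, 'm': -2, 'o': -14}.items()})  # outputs {'j': 14, 'n': -32, 'm': -4, 'o': -28}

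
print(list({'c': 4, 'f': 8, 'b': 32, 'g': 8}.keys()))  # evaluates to ['c', 'f', 'b', 'g']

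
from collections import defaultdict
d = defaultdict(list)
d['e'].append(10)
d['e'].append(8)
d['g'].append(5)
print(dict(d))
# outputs {'e': [10, 8], 'g': [5]}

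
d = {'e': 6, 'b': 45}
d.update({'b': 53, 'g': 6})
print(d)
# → {'e': 6, 'b': 53, 'g': 6}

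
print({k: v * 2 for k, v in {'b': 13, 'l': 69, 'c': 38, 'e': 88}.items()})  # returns {'b': 26, 'l': 138, 'c': 76, 'e': 176}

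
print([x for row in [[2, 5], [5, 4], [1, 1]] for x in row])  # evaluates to [2, 5, 5, 4, 1, 1]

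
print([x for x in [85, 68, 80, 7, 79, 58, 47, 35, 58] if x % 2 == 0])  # [68, 80, 58, 58]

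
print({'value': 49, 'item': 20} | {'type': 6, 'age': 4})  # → {'value': 49, 'item': 20, 'type': 6, 'age': 4}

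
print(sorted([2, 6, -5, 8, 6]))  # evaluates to [-5, 2, 6, 6, 8]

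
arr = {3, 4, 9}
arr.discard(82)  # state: {3, 4, 9}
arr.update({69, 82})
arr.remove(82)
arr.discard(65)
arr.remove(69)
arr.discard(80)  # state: {3, 4, 9}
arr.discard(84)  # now {3, 4, 9}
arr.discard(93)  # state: {3, 4, 9}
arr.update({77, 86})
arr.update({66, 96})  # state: {3, 4, 9, 66, 77, 86, 96}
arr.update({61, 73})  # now {3, 4, 9, 61, 66, 73, 77, 86, 96}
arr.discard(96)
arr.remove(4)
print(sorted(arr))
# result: [3, 9, 61, 66, 73, 77, 86]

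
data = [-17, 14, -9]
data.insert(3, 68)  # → [-17, 14, -9, 68]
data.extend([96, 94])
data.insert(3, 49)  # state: [-17, 14, -9, 49, 68, 96, 94]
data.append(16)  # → [-17, 14, -9, 49, 68, 96, 94, 16]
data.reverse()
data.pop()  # -17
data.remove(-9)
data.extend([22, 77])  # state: [16, 94, 96, 68, 49, 14, 22, 77]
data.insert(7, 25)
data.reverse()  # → [77, 25, 22, 14, 49, 68, 96, 94, 16]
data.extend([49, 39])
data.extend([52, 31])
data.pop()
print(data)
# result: [77, 25, 22, 14, 49, 68, 96, 94, 16, 49, 39, 52]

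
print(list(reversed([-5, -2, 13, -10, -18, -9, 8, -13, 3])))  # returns [3, -13, 8, -9, -18, -10, 13, -2, -5]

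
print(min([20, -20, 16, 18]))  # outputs -20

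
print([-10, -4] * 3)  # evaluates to [-10, -4, -10, -4, -10, -4]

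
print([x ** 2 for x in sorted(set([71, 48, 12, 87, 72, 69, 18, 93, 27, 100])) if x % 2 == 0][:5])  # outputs [144, 324, 2304, 5184, 10000]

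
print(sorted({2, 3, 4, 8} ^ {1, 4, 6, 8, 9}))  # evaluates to [1, 2, 3, 6, 9]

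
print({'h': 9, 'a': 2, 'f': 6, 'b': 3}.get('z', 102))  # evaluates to 102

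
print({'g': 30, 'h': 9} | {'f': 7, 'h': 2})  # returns {'g': 30, 'h': 2, 'f': 7}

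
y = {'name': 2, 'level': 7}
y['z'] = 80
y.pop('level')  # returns 7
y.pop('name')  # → 2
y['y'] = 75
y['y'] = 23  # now {'z': 80, 'y': 23}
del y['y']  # {'z': 80}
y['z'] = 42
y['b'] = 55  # {'z': 42, 'b': 55}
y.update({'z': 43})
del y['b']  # {'z': 43}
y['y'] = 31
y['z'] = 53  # {'z': 53, 'y': 31}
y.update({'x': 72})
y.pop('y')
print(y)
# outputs {'z': 53, 'x': 72}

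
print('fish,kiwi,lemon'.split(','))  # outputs ['fish', 'kiwi', 'lemon']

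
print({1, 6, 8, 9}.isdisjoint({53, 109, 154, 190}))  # True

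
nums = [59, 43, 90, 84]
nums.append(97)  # [59, 43, 90, 84, 97]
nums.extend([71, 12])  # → [59, 43, 90, 84, 97, 71, 12]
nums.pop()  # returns 12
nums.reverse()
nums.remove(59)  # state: [71, 97, 84, 90, 43]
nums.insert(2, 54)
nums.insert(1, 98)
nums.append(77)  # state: [71, 98, 97, 54, 84, 90, 43, 77]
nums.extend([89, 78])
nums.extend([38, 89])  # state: [71, 98, 97, 54, 84, 90, 43, 77, 89, 78, 38, 89]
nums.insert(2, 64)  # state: [71, 98, 64, 97, 54, 84, 90, 43, 77, 89, 78, 38, 89]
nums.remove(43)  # [71, 98, 64, 97, 54, 84, 90, 77, 89, 78, 38, 89]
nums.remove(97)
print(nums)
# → [71, 98, 64, 54, 84, 90, 77, 89, 78, 38, 89]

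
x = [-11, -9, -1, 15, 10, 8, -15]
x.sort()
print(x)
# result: [-15, -11, -9, -1, 8, 10, 15]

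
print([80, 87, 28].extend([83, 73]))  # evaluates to None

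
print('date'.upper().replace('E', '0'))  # DAT0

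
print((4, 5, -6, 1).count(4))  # 1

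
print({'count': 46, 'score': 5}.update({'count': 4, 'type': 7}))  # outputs None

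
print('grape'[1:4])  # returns rap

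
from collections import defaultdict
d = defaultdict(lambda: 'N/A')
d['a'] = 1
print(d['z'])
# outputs N/A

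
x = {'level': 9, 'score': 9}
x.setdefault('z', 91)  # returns 91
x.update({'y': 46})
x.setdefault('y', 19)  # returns 46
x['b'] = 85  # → {'level': 9, 'score': 9, 'z': 91, 'y': 46, 'b': 85}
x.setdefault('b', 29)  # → 85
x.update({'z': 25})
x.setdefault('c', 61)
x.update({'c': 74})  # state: {'level': 9, 'score': 9, 'z': 25, 'y': 46, 'b': 85, 'c': 74}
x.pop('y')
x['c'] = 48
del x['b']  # {'level': 9, 'score': 9, 'z': 25, 'c': 48}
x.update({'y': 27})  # {'level': 9, 'score': 9, 'z': 25, 'c': 48, 'y': 27}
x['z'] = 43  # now {'level': 9, 'score': 9, 'z': 43, 'c': 48, 'y': 27}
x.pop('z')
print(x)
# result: {'level': 9, 'score': 9, 'c': 48, 'y': 27}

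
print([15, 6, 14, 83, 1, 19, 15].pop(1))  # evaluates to 6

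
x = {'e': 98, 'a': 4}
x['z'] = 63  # {'e': 98, 'a': 4, 'z': 63}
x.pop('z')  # 63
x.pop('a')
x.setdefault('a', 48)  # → 48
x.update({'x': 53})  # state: {'e': 98, 'a': 48, 'x': 53}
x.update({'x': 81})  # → {'e': 98, 'a': 48, 'x': 81}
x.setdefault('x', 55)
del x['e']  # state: {'a': 48, 'x': 81}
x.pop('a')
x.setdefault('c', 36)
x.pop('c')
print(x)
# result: {'x': 81}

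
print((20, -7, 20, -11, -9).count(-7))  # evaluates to 1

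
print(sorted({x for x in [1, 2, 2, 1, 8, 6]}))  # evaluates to [1, 2, 6, 8]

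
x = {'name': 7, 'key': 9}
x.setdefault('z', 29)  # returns 29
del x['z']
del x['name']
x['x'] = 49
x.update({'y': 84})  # {'key': 9, 'x': 49, 'y': 84}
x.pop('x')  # 49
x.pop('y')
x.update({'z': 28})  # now {'key': 9, 'z': 28}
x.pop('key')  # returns 9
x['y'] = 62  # {'z': 28, 'y': 62}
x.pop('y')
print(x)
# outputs {'z': 28}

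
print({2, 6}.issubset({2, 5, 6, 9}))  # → True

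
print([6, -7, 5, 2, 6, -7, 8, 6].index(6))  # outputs 0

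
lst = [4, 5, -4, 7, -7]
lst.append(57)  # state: [4, 5, -4, 7, -7, 57]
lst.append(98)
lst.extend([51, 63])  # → [4, 5, -4, 7, -7, 57, 98, 51, 63]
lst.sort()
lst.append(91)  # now [-7, -4, 4, 5, 7, 51, 57, 63, 98, 91]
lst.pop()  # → 91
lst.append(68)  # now [-7, -4, 4, 5, 7, 51, 57, 63, 98, 68]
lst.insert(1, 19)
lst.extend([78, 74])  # [-7, 19, -4, 4, 5, 7, 51, 57, 63, 98, 68, 78, 74]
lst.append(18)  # [-7, 19, -4, 4, 5, 7, 51, 57, 63, 98, 68, 78, 74, 18]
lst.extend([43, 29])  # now [-7, 19, -4, 4, 5, 7, 51, 57, 63, 98, 68, 78, 74, 18, 43, 29]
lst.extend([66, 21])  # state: [-7, 19, -4, 4, 5, 7, 51, 57, 63, 98, 68, 78, 74, 18, 43, 29, 66, 21]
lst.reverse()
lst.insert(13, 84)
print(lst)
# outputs [21, 66, 29, 43, 18, 74, 78, 68, 98, 63, 57, 51, 7, 84, 5, 4, -4, 19, -7]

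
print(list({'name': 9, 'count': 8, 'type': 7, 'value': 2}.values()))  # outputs [9, 8, 7, 2]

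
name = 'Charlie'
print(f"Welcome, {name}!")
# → Welcome, Charlie!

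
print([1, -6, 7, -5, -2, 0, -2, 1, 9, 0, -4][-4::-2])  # [1, 0, -5, -6]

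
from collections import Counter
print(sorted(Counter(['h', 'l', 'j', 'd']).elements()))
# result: ['d', 'h', 'j', 'l']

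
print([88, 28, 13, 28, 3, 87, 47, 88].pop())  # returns 88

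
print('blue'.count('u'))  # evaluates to 1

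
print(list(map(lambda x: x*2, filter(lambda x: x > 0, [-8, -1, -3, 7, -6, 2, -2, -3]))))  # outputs [14, 4]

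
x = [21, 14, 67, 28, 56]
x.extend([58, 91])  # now [21, 14, 67, 28, 56, 58, 91]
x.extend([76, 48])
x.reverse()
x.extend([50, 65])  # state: [48, 76, 91, 58, 56, 28, 67, 14, 21, 50, 65]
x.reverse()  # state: [65, 50, 21, 14, 67, 28, 56, 58, 91, 76, 48]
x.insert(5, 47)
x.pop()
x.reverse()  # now [76, 91, 58, 56, 28, 47, 67, 14, 21, 50, 65]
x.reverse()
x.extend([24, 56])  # [65, 50, 21, 14, 67, 47, 28, 56, 58, 91, 76, 24, 56]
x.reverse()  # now [56, 24, 76, 91, 58, 56, 28, 47, 67, 14, 21, 50, 65]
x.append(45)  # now [56, 24, 76, 91, 58, 56, 28, 47, 67, 14, 21, 50, 65, 45]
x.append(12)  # [56, 24, 76, 91, 58, 56, 28, 47, 67, 14, 21, 50, 65, 45, 12]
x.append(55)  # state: [56, 24, 76, 91, 58, 56, 28, 47, 67, 14, 21, 50, 65, 45, 12, 55]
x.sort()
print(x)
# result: [12, 14, 21, 24, 28, 45, 47, 50, 55, 56, 56, 58, 65, 67, 76, 91]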